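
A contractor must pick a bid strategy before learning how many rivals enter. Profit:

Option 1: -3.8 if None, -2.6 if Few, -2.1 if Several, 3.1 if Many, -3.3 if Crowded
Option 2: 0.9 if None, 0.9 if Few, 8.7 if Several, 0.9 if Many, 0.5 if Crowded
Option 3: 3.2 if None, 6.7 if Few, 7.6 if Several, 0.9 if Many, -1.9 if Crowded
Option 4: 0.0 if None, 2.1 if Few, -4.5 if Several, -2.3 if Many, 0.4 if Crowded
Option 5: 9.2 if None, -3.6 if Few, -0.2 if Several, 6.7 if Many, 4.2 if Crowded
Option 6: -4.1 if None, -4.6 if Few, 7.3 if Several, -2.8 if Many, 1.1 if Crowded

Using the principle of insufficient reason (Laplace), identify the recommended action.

Row averages: Option 1=-1.74, Option 2=2.38, Option 3=3.3, Option 4=-0.86, Option 5=3.26, Option 6=-0.62
Highest average = 3.3 → Option 3.

Option 3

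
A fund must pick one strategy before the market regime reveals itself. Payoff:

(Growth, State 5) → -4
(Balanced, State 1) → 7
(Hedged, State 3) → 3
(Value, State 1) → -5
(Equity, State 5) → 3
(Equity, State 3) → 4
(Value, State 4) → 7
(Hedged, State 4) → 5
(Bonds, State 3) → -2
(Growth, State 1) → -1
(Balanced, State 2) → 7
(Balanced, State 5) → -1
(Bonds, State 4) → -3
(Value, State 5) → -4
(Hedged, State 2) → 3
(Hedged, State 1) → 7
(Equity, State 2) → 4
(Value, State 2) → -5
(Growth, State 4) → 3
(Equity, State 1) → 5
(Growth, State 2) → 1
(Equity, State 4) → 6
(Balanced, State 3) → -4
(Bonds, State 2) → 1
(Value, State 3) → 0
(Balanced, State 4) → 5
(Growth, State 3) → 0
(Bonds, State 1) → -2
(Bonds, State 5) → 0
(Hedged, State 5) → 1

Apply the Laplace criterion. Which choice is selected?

Equity

Row averages: Balanced=2.8, Equity=4.4, Bonds=-1.2, Growth=-0.2, Hedged=3.8, Value=-1.4
Highest average = 4.4 → Equity.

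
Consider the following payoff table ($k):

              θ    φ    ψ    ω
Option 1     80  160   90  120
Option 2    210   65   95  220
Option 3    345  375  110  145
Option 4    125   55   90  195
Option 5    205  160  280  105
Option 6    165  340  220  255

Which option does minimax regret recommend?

Option 3

Column bests: θ=345, φ=375, ψ=280, ω=255.
Option 1 regrets: 265, 215, 190, 135 → max 265
Option 2 regrets: 135, 310, 185, 35 → max 310
Option 3 regrets: 0, 0, 170, 110 → max 170
Option 4 regrets: 220, 320, 190, 60 → max 320
Option 5 regrets: 140, 215, 0, 150 → max 215
Option 6 regrets: 180, 35, 60, 0 → max 180
Smallest max regret = 170 → Option 3.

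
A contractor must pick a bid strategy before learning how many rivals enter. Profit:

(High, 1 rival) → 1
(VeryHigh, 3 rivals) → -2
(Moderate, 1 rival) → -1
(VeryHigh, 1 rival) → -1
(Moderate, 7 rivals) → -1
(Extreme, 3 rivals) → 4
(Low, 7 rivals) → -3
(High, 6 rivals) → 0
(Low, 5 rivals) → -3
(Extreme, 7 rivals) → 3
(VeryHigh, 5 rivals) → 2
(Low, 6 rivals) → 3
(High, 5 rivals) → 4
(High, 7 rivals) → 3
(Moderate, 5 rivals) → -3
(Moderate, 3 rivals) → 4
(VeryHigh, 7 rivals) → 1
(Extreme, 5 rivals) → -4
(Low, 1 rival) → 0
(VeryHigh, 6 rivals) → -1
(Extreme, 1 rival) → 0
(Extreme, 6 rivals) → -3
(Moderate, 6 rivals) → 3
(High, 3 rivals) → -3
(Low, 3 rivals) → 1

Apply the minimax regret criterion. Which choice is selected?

VeryHigh

Column bests: 1 rival=1, 3 rivals=4, 5 rivals=4, 6 rivals=3, 7 rivals=3.
Low regrets: 1, 3, 7, 0, 6 → max 7
Moderate regrets: 2, 0, 7, 0, 4 → max 7
High regrets: 0, 7, 0, 3, 0 → max 7
VeryHigh regrets: 2, 6, 2, 4, 2 → max 6
Extreme regrets: 1, 0, 8, 6, 0 → max 8
Smallest max regret = 6 → VeryHigh.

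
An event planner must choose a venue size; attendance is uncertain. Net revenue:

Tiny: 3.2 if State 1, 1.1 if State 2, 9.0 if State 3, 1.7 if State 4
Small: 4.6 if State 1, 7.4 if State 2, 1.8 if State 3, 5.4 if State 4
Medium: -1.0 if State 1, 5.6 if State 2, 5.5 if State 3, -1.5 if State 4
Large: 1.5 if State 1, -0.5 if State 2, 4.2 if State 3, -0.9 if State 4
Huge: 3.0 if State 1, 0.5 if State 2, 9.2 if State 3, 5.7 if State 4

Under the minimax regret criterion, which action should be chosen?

Column bests: State 1=4.6, State 2=7.4, State 3=9.2, State 4=5.7.
Tiny regrets: 1.4, 6.3, 0.2, 4.0 → max 6.3
Small regrets: 0.0, 0.0, 7.4, 0.3 → max 7.4
Medium regrets: 5.6, 1.8, 3.7, 7.2 → max 7.2
Large regrets: 3.1, 7.9, 5.0, 6.6 → max 7.9
Huge regrets: 1.6, 6.9, 0.0, 0.0 → max 6.9
Smallest max regret = 6.3 → Tiny.

Tiny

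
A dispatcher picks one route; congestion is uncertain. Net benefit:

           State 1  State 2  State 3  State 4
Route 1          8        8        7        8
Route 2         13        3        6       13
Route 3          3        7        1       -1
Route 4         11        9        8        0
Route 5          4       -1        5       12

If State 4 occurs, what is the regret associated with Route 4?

13

Best payoff under State 4 is 13.
Regret = 13 − 0 = 13.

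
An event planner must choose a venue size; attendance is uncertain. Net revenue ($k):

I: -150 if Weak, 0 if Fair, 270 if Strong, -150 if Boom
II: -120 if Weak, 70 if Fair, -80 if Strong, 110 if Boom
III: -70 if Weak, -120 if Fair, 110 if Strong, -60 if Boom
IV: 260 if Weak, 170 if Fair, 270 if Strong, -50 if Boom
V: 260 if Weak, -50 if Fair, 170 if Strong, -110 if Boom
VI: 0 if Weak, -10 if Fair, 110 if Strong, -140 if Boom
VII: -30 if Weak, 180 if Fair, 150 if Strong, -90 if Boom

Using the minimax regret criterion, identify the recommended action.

Column bests: Weak=260, Fair=180, Strong=270, Boom=110.
I regrets: 410, 180, 0, 260 → max 410
II regrets: 380, 110, 350, 0 → max 380
III regrets: 330, 300, 160, 170 → max 330
IV regrets: 0, 10, 0, 160 → max 160
V regrets: 0, 230, 100, 220 → max 230
VI regrets: 260, 190, 160, 250 → max 260
VII regrets: 290, 0, 120, 200 → max 290
Smallest max regret = 160 → IV.

IV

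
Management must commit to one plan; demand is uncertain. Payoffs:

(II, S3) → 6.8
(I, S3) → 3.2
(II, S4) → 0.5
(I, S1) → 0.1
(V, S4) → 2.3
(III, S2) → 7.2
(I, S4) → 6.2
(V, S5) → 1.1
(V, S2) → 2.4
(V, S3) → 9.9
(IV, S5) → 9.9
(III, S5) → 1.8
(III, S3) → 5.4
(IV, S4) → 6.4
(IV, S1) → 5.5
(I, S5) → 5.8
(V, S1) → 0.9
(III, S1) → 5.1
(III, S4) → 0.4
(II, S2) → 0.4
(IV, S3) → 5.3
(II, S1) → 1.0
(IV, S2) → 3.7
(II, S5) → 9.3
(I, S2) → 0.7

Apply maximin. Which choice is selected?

IV

Row minima: I=0.1, II=0.4, III=0.4, IV=3.7, V=0.9
Best worst-case = 3.7 → IV.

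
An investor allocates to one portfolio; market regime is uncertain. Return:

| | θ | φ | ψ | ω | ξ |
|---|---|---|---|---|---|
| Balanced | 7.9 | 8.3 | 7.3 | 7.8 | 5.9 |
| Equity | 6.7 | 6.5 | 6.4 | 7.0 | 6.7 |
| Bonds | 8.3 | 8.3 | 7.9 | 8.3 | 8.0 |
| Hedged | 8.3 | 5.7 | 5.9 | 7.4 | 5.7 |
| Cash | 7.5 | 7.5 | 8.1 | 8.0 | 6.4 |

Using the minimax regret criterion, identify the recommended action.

Column bests: θ=8.3, φ=8.3, ψ=8.1, ω=8.3, ξ=8.0.
Balanced regrets: 0.4, 0.0, 0.8, 0.5, 2.1 → max 2.1
Equity regrets: 1.6, 1.8, 1.7, 1.3, 1.3 → max 1.8
Bonds regrets: 0.0, 0.0, 0.2, 0.0, 0.0 → max 0.2
Hedged regrets: 0.0, 2.6, 2.2, 0.9, 2.3 → max 2.6
Cash regrets: 0.8, 0.8, 0.0, 0.3, 1.6 → max 1.6
Smallest max regret = 0.2 → Bonds.

Bonds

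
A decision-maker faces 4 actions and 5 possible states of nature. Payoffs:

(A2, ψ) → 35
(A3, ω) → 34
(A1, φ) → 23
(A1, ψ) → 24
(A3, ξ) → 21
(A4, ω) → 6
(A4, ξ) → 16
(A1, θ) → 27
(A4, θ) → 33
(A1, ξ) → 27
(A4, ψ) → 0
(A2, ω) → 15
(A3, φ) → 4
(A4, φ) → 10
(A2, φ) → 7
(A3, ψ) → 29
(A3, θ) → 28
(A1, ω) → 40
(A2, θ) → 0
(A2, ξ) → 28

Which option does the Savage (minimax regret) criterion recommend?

A1

Column bests: θ=33, φ=23, ψ=35, ω=40, ξ=28.
A1 regrets: 6, 0, 11, 0, 1 → max 11
A2 regrets: 33, 16, 0, 25, 0 → max 33
A3 regrets: 5, 19, 6, 6, 7 → max 19
A4 regrets: 0, 13, 35, 34, 12 → max 35
Smallest max regret = 11 → A1.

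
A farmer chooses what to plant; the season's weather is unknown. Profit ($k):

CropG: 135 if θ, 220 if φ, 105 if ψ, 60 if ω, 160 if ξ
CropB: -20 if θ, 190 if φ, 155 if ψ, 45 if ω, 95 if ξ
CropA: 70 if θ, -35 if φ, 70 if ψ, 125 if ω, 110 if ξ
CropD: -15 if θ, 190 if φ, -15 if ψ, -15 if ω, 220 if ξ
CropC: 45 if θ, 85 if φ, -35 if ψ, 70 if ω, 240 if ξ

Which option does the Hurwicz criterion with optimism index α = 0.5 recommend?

CropG: 0.5·220 + 0.5·60 = 140
CropB: 0.5·190 + 0.5·(-20) = 85
CropA: 0.5·125 + 0.5·(-35) = 45
CropD: 0.5·220 + 0.5·(-15) = 102.5
CropC: 0.5·240 + 0.5·(-35) = 102.5
Highest Hurwicz score = 140 → CropG.

CropG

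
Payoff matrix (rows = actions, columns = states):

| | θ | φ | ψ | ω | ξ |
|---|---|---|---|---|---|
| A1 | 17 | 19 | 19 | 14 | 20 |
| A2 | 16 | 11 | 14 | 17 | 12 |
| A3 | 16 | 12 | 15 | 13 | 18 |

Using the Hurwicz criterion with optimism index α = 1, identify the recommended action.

A1: 1·20 + 0·14 = 20
A2: 1·17 + 0·11 = 17
A3: 1·18 + 0·12 = 18
Highest Hurwicz score = 20 → A1.

A1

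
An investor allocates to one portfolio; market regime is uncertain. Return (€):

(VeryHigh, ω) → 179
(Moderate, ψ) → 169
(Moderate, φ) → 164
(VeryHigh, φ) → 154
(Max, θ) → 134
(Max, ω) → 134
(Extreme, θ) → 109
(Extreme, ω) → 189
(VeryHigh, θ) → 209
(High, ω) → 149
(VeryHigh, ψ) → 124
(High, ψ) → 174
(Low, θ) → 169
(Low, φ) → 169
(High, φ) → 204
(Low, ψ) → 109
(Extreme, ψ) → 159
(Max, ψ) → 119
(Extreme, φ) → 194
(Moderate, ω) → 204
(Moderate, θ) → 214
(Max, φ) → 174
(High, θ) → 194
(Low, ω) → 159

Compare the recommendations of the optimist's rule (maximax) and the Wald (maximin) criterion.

Row maxima: Low=169, Moderate=214, High=204, VeryHigh=209, Extreme=194, Max=174
Best best-case = 214 → Moderate.
Row minima: Low=109, Moderate=164, High=149, VeryHigh=124, Extreme=109, Max=119
Best worst-case = 164 → Moderate.

maximax → Moderate; maximin → Moderate (agree)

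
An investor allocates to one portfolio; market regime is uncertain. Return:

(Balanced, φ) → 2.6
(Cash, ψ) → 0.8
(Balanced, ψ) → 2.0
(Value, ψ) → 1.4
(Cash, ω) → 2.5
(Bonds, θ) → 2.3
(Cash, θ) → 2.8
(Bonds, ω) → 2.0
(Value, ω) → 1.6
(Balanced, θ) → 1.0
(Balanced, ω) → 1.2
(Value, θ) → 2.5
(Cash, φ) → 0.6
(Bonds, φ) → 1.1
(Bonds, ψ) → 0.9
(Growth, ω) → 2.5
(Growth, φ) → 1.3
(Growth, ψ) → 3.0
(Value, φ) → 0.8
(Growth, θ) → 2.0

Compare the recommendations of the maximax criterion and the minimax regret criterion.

maximax → Growth; minimax regret → Growth (agree)

Row maxima: Balanced=2.6, Value=2.5, Bonds=2.3, Growth=3.0, Cash=2.8
Best best-case = 3.0 → Growth.
Column bests: θ=2.8, φ=2.6, ψ=3.0, ω=2.5.
Balanced regrets: 1.8, 0.0, 1.0, 1.3 → max 1.8
Value regrets: 0.3, 1.8, 1.6, 0.9 → max 1.8
Bonds regrets: 0.5, 1.5, 2.1, 0.5 → max 2.1
Growth regrets: 0.8, 1.3, 0.0, 0.0 → max 1.3
Cash regrets: 0.0, 2.0, 2.2, 0.0 → max 2.2
Smallest max regret = 1.3 → Growth.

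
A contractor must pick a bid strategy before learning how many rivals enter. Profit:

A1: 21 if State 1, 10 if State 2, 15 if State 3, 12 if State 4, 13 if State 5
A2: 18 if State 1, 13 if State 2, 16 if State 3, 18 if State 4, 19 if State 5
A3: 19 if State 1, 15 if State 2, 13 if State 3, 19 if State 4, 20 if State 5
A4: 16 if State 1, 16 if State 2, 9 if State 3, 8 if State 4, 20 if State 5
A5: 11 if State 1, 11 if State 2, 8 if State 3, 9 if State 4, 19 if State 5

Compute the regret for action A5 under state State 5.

Best payoff under State 5 is 20.
Regret = 20 − 19 = 1.

1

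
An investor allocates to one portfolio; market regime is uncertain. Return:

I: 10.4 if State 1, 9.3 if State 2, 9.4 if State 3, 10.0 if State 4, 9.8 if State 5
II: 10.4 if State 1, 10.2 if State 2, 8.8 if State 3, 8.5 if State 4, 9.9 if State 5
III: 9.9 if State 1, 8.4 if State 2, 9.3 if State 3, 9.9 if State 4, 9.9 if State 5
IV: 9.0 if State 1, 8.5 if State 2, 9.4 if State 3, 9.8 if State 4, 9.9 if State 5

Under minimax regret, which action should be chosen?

I

Column bests: State 1=10.4, State 2=10.2, State 3=9.4, State 4=10.0, State 5=9.9.
I regrets: 0.0, 0.9, 0.0, 0.0, 0.1 → max 0.9
II regrets: 0.0, 0.0, 0.6, 1.5, 0.0 → max 1.5
III regrets: 0.5, 1.8, 0.1, 0.1, 0.0 → max 1.8
IV regrets: 1.4, 1.7, 0.0, 0.2, 0.0 → max 1.7
Smallest max regret = 0.9 → I.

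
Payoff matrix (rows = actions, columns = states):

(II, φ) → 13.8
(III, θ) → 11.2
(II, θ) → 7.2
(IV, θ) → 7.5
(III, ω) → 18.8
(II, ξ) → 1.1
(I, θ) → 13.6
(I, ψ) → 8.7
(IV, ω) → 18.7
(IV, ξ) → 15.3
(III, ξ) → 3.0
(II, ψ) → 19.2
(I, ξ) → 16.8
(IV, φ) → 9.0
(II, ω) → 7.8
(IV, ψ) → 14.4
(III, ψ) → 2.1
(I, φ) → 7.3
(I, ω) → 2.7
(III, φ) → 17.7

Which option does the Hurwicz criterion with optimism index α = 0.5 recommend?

IV

I: 0.5·16.8 + 0.5·2.7 = 9.75
II: 0.5·19.2 + 0.5·1.1 = 10.15
III: 0.5·18.8 + 0.5·2.1 = 10.45
IV: 0.5·18.7 + 0.5·7.5 = 13.1
Highest Hurwicz score = 13.1 → IV.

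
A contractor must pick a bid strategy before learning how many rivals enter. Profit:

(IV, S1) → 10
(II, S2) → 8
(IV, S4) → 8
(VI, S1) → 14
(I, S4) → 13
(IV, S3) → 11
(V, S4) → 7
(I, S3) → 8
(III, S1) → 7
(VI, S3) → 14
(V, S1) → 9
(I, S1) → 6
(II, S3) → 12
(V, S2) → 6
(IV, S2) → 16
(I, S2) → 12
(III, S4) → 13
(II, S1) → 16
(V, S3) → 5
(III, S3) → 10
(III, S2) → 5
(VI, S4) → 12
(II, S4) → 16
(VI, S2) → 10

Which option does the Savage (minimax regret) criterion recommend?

VI

Column bests: S1=16, S2=16, S3=14, S4=16.
I regrets: 10, 4, 6, 3 → max 10
II regrets: 0, 8, 2, 0 → max 8
III regrets: 9, 11, 4, 3 → max 11
IV regrets: 6, 0, 3, 8 → max 8
V regrets: 7, 10, 9, 9 → max 10
VI regrets: 2, 6, 0, 4 → max 6
Smallest max regret = 6 → VI.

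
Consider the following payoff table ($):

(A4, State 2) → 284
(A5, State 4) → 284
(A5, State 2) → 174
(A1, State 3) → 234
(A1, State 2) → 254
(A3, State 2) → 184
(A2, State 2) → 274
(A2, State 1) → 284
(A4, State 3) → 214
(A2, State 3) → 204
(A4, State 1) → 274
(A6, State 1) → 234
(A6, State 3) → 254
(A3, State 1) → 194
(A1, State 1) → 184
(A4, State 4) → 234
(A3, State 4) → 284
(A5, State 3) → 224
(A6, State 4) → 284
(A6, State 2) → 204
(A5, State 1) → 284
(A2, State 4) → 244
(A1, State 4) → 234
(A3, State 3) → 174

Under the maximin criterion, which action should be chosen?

Row minima: A1=184, A2=204, A3=174, A4=214, A5=174, A6=204
Best worst-case = 214 → A4.

A4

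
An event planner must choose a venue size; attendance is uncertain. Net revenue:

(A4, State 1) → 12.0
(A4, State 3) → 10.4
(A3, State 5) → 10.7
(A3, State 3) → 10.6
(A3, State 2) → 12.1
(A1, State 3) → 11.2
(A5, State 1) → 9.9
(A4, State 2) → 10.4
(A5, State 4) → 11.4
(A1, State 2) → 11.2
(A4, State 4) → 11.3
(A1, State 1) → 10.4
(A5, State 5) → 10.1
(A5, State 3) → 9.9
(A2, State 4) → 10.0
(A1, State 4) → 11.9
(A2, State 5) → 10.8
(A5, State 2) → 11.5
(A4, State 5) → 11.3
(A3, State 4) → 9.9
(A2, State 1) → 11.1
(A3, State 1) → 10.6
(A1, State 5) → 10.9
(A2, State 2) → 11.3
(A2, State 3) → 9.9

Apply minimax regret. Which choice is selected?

Column bests: State 1=12.0, State 2=12.1, State 3=11.2, State 4=11.9, State 5=11.3.
A1 regrets: 1.6, 0.9, 0.0, 0.0, 0.4 → max 1.6
A2 regrets: 0.9, 0.8, 1.3, 1.9, 0.5 → max 1.9
A3 regrets: 1.4, 0.0, 0.6, 2.0, 0.6 → max 2.0
A4 regrets: 0.0, 1.7, 0.8, 0.6, 0.0 → max 1.7
A5 regrets: 2.1, 0.6, 1.3, 0.5, 1.2 → max 2.1
Smallest max regret = 1.6 → A1.

A1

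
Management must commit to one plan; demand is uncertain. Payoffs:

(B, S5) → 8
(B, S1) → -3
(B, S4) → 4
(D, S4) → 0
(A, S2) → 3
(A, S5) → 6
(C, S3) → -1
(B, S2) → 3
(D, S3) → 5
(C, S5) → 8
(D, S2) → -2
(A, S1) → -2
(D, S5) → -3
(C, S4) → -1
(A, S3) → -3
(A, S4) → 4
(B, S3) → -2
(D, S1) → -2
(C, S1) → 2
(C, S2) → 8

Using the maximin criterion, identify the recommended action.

Row minima: A=-3, B=-3, C=-1, D=-3
Best worst-case = -1 → C.

C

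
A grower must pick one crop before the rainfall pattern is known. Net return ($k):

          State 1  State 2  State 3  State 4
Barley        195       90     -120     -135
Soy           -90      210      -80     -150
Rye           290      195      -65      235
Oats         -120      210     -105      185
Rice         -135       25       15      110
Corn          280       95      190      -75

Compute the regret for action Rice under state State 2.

185

Best payoff under State 2 is 210.
Regret = 210 − 25 = 185.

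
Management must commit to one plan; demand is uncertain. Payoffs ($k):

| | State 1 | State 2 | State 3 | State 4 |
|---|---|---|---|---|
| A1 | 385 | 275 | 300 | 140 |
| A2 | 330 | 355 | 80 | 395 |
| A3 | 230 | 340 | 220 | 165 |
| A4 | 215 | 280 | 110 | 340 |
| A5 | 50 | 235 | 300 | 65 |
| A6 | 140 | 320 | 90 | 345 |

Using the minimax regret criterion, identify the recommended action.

Column bests: State 1=385, State 2=355, State 3=300, State 4=395.
A1 regrets: 0, 80, 0, 255 → max 255
A2 regrets: 55, 0, 220, 0 → max 220
A3 regrets: 155, 15, 80, 230 → max 230
A4 regrets: 170, 75, 190, 55 → max 190
A5 regrets: 335, 120, 0, 330 → max 335
A6 regrets: 245, 35, 210, 50 → max 245
Smallest max regret = 190 → A4.

A4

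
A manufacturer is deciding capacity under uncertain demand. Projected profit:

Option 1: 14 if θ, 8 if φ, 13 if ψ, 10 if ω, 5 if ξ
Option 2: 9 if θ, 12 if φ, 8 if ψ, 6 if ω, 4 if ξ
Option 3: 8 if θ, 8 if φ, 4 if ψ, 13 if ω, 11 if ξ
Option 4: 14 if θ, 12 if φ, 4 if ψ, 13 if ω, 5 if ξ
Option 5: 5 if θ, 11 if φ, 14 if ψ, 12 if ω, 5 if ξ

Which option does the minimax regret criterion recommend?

Column bests: θ=14, φ=12, ψ=14, ω=13, ξ=11.
Option 1 regrets: 0, 4, 1, 3, 6 → max 6
Option 2 regrets: 5, 0, 6, 7, 7 → max 7
Option 3 regrets: 6, 4, 10, 0, 0 → max 10
Option 4 regrets: 0, 0, 10, 0, 6 → max 10
Option 5 regrets: 9, 1, 0, 1, 6 → max 9
Smallest max regret = 6 → Option 1.

Option 1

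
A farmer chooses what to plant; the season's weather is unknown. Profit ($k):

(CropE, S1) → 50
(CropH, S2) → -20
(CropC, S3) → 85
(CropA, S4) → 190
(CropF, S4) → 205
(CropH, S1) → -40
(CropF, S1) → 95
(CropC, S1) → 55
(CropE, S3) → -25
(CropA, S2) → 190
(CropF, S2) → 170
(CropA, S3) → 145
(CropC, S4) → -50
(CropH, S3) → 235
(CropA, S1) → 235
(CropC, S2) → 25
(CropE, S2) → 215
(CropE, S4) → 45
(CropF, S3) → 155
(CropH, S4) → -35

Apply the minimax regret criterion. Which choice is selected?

Column bests: S1=235, S2=215, S3=235, S4=205.
CropF regrets: 140, 45, 80, 0 → max 140
CropH regrets: 275, 235, 0, 240 → max 275
CropE regrets: 185, 0, 260, 160 → max 260
CropA regrets: 0, 25, 90, 15 → max 90
CropC regrets: 180, 190, 150, 255 → max 255
Smallest max regret = 90 → CropA.

CropA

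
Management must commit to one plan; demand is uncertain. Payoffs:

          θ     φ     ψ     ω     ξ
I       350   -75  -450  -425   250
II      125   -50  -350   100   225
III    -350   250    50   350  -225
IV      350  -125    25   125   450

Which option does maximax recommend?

IV

Row maxima: I=350, II=225, III=350, IV=450
Best best-case = 450 → IV.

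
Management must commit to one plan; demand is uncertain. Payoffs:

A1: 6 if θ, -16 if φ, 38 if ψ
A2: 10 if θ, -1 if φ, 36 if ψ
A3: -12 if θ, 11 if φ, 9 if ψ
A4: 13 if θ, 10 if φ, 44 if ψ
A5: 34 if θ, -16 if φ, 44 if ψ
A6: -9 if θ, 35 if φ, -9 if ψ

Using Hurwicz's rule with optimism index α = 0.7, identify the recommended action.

A1: 0.7·38 + 0.3·(-16) = 21.8
A2: 0.7·36 + 0.3·(-1) = 24.9
A3: 0.7·11 + 0.3·(-12) = 4.1
A4: 0.7·44 + 0.3·10 = 33.8
A5: 0.7·44 + 0.3·(-16) = 26
A6: 0.7·35 + 0.3·(-9) = 21.8
Highest Hurwicz score = 33.8 → A4.

A4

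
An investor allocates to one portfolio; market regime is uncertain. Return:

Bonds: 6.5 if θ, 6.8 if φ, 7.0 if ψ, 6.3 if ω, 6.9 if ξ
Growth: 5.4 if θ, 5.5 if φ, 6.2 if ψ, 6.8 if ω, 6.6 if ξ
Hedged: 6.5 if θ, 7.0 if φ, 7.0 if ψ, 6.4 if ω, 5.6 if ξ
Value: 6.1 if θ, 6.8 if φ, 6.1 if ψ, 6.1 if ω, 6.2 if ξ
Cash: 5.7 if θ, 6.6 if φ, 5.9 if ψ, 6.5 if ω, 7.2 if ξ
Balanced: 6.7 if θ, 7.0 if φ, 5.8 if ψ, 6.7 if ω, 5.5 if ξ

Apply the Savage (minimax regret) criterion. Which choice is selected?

Column bests: θ=6.7, φ=7.0, ψ=7.0, ω=6.8, ξ=7.2.
Bonds regrets: 0.2, 0.2, 0.0, 0.5, 0.3 → max 0.5
Growth regrets: 1.3, 1.5, 0.8, 0.0, 0.6 → max 1.5
Hedged regrets: 0.2, 0.0, 0.0, 0.4, 1.6 → max 1.6
Value regrets: 0.6, 0.2, 0.9, 0.7, 1.0 → max 1.0
Cash regrets: 1.0, 0.4, 1.1, 0.3, 0.0 → max 1.1
Balanced regrets: 0.0, 0.0, 1.2, 0.1, 1.7 → max 1.7
Smallest max regret = 0.5 → Bonds.

Bonds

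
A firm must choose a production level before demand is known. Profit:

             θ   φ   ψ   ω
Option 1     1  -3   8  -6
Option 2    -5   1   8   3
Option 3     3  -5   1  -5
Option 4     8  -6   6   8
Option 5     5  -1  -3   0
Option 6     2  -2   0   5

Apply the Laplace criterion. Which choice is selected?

Option 4

Row averages: Option 1=0, Option 2=1.75, Option 3=-1.5, Option 4=4, Option 5=0.25, Option 6=1.25
Highest average = 4 → Option 4.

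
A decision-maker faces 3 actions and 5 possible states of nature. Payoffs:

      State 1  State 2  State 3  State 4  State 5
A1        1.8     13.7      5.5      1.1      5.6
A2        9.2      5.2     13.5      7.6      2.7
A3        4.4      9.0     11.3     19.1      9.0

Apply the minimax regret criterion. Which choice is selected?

A3

Column bests: State 1=9.2, State 2=13.7, State 3=13.5, State 4=19.1, State 5=9.0.
A1 regrets: 7.4, 0.0, 8.0, 18.0, 3.4 → max 18.0
A2 regrets: 0.0, 8.5, 0.0, 11.5, 6.3 → max 11.5
A3 regrets: 4.8, 4.7, 2.2, 0.0, 0.0 → max 4.8
Smallest max regret = 4.8 → A3.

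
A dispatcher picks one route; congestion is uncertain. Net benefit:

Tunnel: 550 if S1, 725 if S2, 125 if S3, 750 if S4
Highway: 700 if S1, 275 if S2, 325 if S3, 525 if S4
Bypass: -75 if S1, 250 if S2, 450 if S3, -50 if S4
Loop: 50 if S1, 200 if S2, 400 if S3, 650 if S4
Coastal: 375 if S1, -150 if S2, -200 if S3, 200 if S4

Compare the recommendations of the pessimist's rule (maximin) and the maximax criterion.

Row minima: Tunnel=125, Highway=275, Bypass=-75, Loop=50, Coastal=-200
Best worst-case = 275 → Highway.
Row maxima: Tunnel=750, Highway=700, Bypass=450, Loop=650, Coastal=375
Best best-case = 750 → Tunnel.

maximin → Highway; maximax → Tunnel (disagree)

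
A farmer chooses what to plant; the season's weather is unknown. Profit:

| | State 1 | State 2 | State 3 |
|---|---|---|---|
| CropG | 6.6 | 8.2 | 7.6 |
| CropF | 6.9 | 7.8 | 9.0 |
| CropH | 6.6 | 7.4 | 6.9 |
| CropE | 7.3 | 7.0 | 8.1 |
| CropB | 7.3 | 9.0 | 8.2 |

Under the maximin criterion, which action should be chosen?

Row minima: CropG=6.6, CropF=6.9, CropH=6.6, CropE=7.0, CropB=7.3
Best worst-case = 7.3 → CropB.

CropB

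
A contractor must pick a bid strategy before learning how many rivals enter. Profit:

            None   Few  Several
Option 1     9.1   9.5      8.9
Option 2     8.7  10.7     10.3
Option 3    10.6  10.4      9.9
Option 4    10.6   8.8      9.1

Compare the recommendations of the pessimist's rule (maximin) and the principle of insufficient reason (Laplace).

maximin → Option 3; laplace → Option 3 (agree)

Row minima: Option 1=8.9, Option 2=8.7, Option 3=9.9, Option 4=8.8
Best worst-case = 9.9 → Option 3.
Row averages: Option 1=55/6, Option 2=9.9, Option 3=10.3, Option 4=9.5
Highest average = 10.3 → Option 3.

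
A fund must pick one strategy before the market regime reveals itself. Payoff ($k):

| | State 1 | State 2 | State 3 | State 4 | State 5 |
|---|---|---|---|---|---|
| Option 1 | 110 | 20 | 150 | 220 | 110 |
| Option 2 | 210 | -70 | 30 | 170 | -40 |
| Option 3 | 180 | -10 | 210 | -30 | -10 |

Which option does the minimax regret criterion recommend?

Column bests: State 1=210, State 2=20, State 3=210, State 4=220, State 5=110.
Option 1 regrets: 100, 0, 60, 0, 0 → max 100
Option 2 regrets: 0, 90, 180, 50, 150 → max 180
Option 3 regrets: 30, 30, 0, 250, 120 → max 250
Smallest max regret = 100 → Option 1.

Option 1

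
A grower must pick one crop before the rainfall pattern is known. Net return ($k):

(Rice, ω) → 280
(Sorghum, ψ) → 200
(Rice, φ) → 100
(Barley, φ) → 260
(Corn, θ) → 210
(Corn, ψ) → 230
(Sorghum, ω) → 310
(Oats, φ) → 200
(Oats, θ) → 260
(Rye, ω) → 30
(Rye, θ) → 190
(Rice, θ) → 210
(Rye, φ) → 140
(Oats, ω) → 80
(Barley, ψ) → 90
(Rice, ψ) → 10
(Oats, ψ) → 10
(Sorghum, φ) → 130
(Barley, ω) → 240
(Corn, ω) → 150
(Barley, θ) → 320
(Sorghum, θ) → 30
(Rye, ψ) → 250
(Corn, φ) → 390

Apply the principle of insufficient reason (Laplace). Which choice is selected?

Corn

Row averages: Corn=245, Oats=137.5, Rice=150, Sorghum=167.5, Barley=227.5, Rye=152.5
Highest average = 245 → Corn.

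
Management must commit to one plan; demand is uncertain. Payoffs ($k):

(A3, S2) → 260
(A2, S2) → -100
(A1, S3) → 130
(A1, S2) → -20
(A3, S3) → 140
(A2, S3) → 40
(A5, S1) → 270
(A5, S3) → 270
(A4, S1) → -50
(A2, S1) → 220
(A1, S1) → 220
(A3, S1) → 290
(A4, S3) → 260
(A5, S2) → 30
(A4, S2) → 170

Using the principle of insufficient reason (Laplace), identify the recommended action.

A3

Row averages: A1=110, A2=160/3, A3=230, A4=380/3, A5=190
Highest average = 230 → A3.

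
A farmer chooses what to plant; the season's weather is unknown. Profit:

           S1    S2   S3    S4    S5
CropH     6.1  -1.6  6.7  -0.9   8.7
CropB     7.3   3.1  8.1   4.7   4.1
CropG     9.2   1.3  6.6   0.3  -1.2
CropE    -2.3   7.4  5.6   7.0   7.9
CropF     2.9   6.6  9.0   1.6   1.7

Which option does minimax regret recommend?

Column bests: S1=9.2, S2=7.4, S3=9.0, S4=7.0, S5=8.7.
CropH regrets: 3.1, 9.0, 2.3, 7.9, 0.0 → max 9.0
CropB regrets: 1.9, 4.3, 0.9, 2.3, 4.6 → max 4.6
CropG regrets: 0.0, 6.1, 2.4, 6.7, 9.9 → max 9.9
CropE regrets: 11.5, 0.0, 3.4, 0.0, 0.8 → max 11.5
CropF regrets: 6.3, 0.8, 0.0, 5.4, 7.0 → max 7.0
Smallest max regret = 4.6 → CropB.

CropB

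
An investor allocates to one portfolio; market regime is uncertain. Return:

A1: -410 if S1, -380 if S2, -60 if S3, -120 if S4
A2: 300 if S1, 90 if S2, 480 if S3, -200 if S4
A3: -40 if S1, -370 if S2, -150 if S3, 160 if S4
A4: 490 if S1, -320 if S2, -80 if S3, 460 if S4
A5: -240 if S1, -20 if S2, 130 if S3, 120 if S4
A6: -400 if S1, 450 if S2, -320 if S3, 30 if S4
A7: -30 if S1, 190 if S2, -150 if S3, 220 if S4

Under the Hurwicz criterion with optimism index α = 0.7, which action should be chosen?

A1: 0.7·(-60) + 0.3·(-410) = -165
A2: 0.7·480 + 0.3·(-200) = 276
A3: 0.7·160 + 0.3·(-370) = 1
A4: 0.7·490 + 0.3·(-320) = 247
A5: 0.7·130 + 0.3·(-240) = 19
A6: 0.7·450 + 0.3·(-400) = 195
A7: 0.7·220 + 0.3·(-150) = 109
Highest Hurwicz score = 276 → A2.

A2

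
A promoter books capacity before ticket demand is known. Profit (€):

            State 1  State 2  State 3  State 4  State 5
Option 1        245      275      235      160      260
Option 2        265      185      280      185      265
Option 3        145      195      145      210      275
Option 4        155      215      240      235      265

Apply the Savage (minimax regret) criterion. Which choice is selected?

Column bests: State 1=265, State 2=275, State 3=280, State 4=235, State 5=275.
Option 1 regrets: 20, 0, 45, 75, 15 → max 75
Option 2 regrets: 0, 90, 0, 50, 10 → max 90
Option 3 regrets: 120, 80, 135, 25, 0 → max 135
Option 4 regrets: 110, 60, 40, 0, 10 → max 110
Smallest max regret = 75 → Option 1.

Option 1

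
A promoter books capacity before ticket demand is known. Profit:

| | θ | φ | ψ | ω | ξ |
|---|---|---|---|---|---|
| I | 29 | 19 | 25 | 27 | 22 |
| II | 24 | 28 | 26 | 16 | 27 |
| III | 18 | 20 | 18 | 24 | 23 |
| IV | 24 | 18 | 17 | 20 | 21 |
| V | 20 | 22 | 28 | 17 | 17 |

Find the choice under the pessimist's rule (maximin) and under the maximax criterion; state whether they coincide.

maximin → I; maximax → I (agree)

Row minima: I=19, II=16, III=18, IV=17, V=17
Best worst-case = 19 → I.
Row maxima: I=29, II=28, III=24, IV=24, V=28
Best best-case = 29 → I.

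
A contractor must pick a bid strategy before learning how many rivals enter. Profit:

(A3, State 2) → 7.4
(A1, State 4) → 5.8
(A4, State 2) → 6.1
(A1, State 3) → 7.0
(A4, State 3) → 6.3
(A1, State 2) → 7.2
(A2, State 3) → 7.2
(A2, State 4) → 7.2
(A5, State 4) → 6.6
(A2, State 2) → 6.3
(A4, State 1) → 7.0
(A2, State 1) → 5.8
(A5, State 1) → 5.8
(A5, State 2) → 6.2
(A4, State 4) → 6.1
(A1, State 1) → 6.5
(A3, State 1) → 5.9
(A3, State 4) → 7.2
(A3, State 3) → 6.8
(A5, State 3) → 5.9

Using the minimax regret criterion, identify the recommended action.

Column bests: State 1=7.0, State 2=7.4, State 3=7.2, State 4=7.2.
A1 regrets: 0.5, 0.2, 0.2, 1.4 → max 1.4
A2 regrets: 1.2, 1.1, 0.0, 0.0 → max 1.2
A3 regrets: 1.1, 0.0, 0.4, 0.0 → max 1.1
A4 regrets: 0.0, 1.3, 0.9, 1.1 → max 1.3
A5 regrets: 1.2, 1.2, 1.3, 0.6 → max 1.3
Smallest max regret = 1.1 → A3.

A3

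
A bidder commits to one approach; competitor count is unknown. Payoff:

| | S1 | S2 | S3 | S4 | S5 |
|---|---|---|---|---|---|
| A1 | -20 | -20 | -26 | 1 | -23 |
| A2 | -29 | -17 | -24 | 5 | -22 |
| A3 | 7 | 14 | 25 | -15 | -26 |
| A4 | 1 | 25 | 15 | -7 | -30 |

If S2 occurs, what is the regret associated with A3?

11

Best payoff under S2 is 25.
Regret = 25 − 14 = 11.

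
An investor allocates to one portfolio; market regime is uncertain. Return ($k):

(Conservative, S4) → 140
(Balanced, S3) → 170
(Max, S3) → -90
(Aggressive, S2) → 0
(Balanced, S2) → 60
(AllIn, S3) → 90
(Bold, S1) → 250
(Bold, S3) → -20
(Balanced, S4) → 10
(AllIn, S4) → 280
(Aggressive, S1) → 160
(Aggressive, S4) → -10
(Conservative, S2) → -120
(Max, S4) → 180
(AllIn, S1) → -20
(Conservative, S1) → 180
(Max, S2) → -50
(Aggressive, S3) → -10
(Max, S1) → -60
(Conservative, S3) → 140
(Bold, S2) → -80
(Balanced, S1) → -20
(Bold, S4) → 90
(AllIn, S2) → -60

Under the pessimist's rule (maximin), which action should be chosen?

Aggressive

Row minima: Conservative=-120, Balanced=-20, Aggressive=-10, Bold=-80, AllIn=-60, Max=-90
Best worst-case = -10 → Aggressive.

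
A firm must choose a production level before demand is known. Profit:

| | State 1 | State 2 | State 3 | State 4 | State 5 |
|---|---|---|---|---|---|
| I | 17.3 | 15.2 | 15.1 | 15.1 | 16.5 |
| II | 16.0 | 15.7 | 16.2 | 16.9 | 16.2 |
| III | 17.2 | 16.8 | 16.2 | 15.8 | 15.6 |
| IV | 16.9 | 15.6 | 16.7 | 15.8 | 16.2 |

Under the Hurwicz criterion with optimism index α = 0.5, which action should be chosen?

III

I: 0.5·17.3 + 0.5·15.1 = 16.2
II: 0.5·16.9 + 0.5·15.7 = 16.3
III: 0.5·17.2 + 0.5·15.6 = 16.4
IV: 0.5·16.9 + 0.5·15.6 = 16.25
Highest Hurwicz score = 16.4 → III.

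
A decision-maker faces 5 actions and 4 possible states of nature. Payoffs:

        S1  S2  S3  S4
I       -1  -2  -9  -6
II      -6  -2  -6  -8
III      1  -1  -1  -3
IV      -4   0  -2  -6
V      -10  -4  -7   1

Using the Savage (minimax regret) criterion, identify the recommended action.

Column bests: S1=1, S2=0, S3=-1, S4=1.
I regrets: 2, 2, 8, 7 → max 8
II regrets: 7, 2, 5, 9 → max 9
III regrets: 0, 1, 0, 4 → max 4
IV regrets: 5, 0, 1, 7 → max 7
V regrets: 11, 4, 6, 0 → max 11
Smallest max regret = 4 → III.

III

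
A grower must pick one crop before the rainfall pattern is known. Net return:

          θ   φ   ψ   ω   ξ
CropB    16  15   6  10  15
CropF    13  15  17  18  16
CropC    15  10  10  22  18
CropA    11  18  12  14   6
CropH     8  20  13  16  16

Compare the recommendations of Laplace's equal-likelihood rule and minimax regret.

laplace → CropF; minimax regret → CropF (agree)

Row averages: CropB=12.4, CropF=15.8, CropC=15, CropA=12.2, CropH=14.6
Highest average = 15.8 → CropF.
Column bests: θ=16, φ=20, ψ=17, ω=22, ξ=18.
CropB regrets: 0, 5, 11, 12, 3 → max 12
CropF regrets: 3, 5, 0, 4, 2 → max 5
CropC regrets: 1, 10, 7, 0, 0 → max 10
CropA regrets: 5, 2, 5, 8, 12 → max 12
CropH regrets: 8, 0, 4, 6, 2 → max 8
Smallest max regret = 5 → CropF.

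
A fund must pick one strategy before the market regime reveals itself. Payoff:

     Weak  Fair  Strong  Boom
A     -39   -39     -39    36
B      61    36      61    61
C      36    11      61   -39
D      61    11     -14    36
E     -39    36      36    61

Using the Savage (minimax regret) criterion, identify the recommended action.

Column bests: Weak=61, Fair=36, Strong=61, Boom=61.
A regrets: 100, 75, 100, 25 → max 100
B regrets: 0, 0, 0, 0 → max 0
C regrets: 25, 25, 0, 100 → max 100
D regrets: 0, 25, 75, 25 → max 75
E regrets: 100, 0, 25, 0 → max 100
Smallest max regret = 0 → B.

B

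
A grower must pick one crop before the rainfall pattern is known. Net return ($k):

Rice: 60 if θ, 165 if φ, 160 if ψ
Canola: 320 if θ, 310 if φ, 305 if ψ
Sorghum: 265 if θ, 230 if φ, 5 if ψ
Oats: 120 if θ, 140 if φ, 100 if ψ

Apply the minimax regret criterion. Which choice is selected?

Canola

Column bests: θ=320, φ=310, ψ=305.
Rice regrets: 260, 145, 145 → max 260
Canola regrets: 0, 0, 0 → max 0
Sorghum regrets: 55, 80, 300 → max 300
Oats regrets: 200, 170, 205 → max 205
Smallest max regret = 0 → Canola.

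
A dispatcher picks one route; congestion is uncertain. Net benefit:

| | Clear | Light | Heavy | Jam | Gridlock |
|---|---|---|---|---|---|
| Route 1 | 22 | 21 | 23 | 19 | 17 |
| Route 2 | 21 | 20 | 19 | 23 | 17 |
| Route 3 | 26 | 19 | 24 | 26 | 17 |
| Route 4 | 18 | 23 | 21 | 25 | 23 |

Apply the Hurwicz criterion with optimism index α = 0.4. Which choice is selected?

Route 4

Route 1: 0.4·23 + 0.6·17 = 19.4
Route 2: 0.4·23 + 0.6·17 = 19.4
Route 3: 0.4·26 + 0.6·17 = 20.6
Route 4: 0.4·25 + 0.6·18 = 20.8
Highest Hurwicz score = 20.8 → Route 4.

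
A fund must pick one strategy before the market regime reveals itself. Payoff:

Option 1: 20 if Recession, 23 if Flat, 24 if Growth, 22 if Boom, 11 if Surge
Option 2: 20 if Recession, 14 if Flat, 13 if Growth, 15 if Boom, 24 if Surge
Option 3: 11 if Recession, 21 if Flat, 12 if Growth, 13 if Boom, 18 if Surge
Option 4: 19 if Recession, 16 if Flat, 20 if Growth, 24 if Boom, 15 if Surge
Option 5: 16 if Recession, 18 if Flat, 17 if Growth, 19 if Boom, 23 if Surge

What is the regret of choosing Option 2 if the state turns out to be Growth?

Best payoff under Growth is 24.
Regret = 24 − 13 = 11.

11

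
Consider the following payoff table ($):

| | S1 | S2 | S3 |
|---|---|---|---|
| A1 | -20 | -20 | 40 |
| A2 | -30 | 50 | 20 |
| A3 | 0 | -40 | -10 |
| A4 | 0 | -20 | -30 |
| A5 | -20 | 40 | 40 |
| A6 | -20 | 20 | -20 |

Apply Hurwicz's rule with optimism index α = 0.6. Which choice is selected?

A2

A1: 0.6·40 + 0.4·(-20) = 16
A2: 0.6·50 + 0.4·(-30) = 18
A3: 0.6·0 + 0.4·(-40) = -16
A4: 0.6·0 + 0.4·(-30) = -12
A5: 0.6·40 + 0.4·(-20) = 16
A6: 0.6·20 + 0.4·(-20) = 4
Highest Hurwicz score = 18 → A2.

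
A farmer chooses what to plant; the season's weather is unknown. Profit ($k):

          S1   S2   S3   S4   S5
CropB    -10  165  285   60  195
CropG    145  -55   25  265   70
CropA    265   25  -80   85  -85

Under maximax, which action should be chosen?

CropB

Row maxima: CropB=285, CropG=265, CropA=265
Best best-case = 285 → CropB.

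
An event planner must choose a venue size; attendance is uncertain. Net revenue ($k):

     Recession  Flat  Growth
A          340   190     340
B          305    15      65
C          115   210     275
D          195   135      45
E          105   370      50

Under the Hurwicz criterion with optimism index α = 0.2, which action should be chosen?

A: 0.2·340 + 0.8·190 = 220
B: 0.2·305 + 0.8·15 = 73
C: 0.2·275 + 0.8·115 = 147
D: 0.2·195 + 0.8·45 = 75
E: 0.2·370 + 0.8·50 = 114
Highest Hurwicz score = 220 → A.

A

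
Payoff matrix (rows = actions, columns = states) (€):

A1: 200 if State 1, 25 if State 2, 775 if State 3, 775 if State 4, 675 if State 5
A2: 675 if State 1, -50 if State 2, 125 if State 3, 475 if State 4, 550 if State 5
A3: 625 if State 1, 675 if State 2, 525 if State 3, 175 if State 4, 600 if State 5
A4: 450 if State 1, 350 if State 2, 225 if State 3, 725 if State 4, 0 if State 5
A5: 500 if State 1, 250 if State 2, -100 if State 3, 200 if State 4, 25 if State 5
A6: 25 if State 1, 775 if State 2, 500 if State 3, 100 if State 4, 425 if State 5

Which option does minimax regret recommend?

Column bests: State 1=675, State 2=775, State 3=775, State 4=775, State 5=675.
A1 regrets: 475, 750, 0, 0, 0 → max 750
A2 regrets: 0, 825, 650, 300, 125 → max 825
A3 regrets: 50, 100, 250, 600, 75 → max 600
A4 regrets: 225, 425, 550, 50, 675 → max 675
A5 regrets: 175, 525, 875, 575, 650 → max 875
A6 regrets: 650, 0, 275, 675, 250 → max 675
Smallest max regret = 600 → A3.

A3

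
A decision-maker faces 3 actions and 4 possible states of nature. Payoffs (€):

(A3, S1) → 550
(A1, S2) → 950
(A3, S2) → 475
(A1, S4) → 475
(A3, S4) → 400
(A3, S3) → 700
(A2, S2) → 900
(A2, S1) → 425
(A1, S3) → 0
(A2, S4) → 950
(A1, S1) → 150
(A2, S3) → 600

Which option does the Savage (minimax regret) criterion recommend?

Column bests: S1=550, S2=950, S3=700, S4=950.
A1 regrets: 400, 0, 700, 475 → max 700
A2 regrets: 125, 50, 100, 0 → max 125
A3 regrets: 0, 475, 0, 550 → max 550
Smallest max regret = 125 → A2.

A2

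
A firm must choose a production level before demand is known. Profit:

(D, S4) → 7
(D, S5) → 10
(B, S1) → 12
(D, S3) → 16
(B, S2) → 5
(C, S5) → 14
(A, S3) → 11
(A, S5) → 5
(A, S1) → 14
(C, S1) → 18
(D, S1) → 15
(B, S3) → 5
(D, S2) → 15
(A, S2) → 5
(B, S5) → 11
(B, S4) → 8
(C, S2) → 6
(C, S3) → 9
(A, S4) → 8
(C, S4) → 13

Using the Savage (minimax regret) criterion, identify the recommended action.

Column bests: S1=18, S2=15, S3=16, S4=13, S5=14.
A regrets: 4, 10, 5, 5, 9 → max 10
B regrets: 6, 10, 11, 5, 3 → max 11
C regrets: 0, 9, 7, 0, 0 → max 9
D regrets: 3, 0, 0, 6, 4 → max 6
Smallest max regret = 6 → D.

D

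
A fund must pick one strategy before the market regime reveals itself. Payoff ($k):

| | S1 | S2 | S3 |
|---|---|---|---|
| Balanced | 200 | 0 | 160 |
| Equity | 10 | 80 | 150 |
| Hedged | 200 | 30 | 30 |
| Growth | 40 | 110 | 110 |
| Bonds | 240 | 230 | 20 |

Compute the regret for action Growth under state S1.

200

Best payoff under S1 is 240.
Regret = 240 − 40 = 200.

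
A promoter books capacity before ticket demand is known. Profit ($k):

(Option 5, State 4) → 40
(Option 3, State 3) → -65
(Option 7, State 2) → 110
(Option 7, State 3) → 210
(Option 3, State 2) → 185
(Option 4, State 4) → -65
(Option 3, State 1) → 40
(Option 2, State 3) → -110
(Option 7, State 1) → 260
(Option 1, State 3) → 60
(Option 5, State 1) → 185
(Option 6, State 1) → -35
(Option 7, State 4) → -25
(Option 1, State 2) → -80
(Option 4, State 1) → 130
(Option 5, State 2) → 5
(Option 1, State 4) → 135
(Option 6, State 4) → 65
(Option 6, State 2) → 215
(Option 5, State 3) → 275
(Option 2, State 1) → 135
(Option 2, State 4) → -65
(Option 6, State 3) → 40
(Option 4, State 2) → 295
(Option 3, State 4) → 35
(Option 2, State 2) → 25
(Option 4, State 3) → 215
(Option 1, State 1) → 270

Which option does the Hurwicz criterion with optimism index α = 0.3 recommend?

Option 1: 0.3·270 + 0.7·(-80) = 25
Option 2: 0.3·135 + 0.7·(-110) = -36.5
Option 3: 0.3·185 + 0.7·(-65) = 10
Option 4: 0.3·295 + 0.7·(-65) = 43
Option 5: 0.3·275 + 0.7·5 = 86
Option 6: 0.3·215 + 0.7·(-35) = 40
Option 7: 0.3·260 + 0.7·(-25) = 60.5
Highest Hurwicz score = 86 → Option 5.

Option 5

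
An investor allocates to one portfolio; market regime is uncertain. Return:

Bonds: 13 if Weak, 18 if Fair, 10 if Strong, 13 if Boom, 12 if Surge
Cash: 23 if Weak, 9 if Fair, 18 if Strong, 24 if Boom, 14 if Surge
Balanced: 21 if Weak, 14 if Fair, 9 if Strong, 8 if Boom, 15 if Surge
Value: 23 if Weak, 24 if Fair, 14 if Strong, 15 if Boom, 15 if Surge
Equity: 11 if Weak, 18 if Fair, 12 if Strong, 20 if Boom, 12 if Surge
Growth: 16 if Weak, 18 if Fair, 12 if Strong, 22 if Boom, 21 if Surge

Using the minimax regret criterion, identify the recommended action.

Column bests: Weak=23, Fair=24, Strong=18, Boom=24, Surge=21.
Bonds regrets: 10, 6, 8, 11, 9 → max 11
Cash regrets: 0, 15, 0, 0, 7 → max 15
Balanced regrets: 2, 10, 9, 16, 6 → max 16
Value regrets: 0, 0, 4, 9, 6 → max 9
Equity regrets: 12, 6, 6, 4, 9 → max 12
Growth regrets: 7, 6, 6, 2, 0 → max 7
Smallest max regret = 7 → Growth.

Growth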